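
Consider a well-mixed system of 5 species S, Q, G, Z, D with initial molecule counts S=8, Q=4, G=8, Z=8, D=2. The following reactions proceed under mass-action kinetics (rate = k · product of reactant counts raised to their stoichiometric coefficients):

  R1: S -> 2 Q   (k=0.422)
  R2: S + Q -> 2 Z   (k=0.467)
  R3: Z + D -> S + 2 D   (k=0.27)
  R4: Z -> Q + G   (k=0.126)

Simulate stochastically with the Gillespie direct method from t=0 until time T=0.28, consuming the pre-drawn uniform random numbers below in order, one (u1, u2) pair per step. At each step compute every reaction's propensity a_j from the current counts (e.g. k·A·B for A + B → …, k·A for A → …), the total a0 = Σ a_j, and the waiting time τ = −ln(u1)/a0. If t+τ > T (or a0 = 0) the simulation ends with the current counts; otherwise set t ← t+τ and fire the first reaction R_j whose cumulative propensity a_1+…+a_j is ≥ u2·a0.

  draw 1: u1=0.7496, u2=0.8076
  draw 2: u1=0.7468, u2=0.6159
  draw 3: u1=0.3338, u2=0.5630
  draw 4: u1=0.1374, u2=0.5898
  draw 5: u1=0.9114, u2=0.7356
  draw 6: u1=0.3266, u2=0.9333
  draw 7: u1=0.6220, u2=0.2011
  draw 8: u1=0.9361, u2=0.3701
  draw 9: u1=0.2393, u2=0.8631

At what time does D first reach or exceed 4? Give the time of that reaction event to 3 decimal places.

t=0.000: S=8 Q=4 G=8 Z=8 D=2
Draw 1: a1=3.376, a2=14.944, a3=4.320, a4=1.008, a0=23.648; τ=−ln(0.7496)/23.648=0.012 → t=0.012; u2·a0=0.8076·23.648=19.098; a1+a2=18.320 < 19.098 ≤ a1+…+a3=22.640 → R3 fires; S=9 Q=4 G=8 Z=7 D=3
Draw 2: a1=3.798, a2=16.812, a3=5.670, a4=0.882, a0=27.162; τ=−ln(0.7468)/27.162=0.011 → t=0.023; u2·a0=0.6159·27.162=16.729; a1=3.798 < 16.729 ≤ a1+a2=20.610 → R2 fires; S=8 Q=3 G=8 Z=9 D=3
Draw 3: a1=3.376, a2=11.208, a3=7.290, a4=1.134, a0=23.008; τ=−ln(0.3338)/23.008=0.048 → t=0.071; u2·a0=0.5630·23.008=12.954; a1=3.376 < 12.954 ≤ a1+a2=14.584 → R2 fires; S=7 Q=2 G=8 Z=11 D=3
Draw 4: a1=2.954, a2=6.538, a3=8.910, a4=1.386, a0=19.788; τ=−ln(0.1374)/19.788=0.100 → t=0.171; u2·a0=0.5898·19.788=11.671; a1+a2=9.492 < 11.671 ≤ a1+…+a3=18.402 → R3 fires; S=8 Q=2 G=8 Z=10 D=4
Draw 5: a1=3.376, a2=7.472, a3=10.800, a4=1.260, a0=22.908; τ=−ln(0.9114)/22.908=0.004 → t=0.175; u2·a0=0.7356·22.908=16.851; a1+a2=10.848 < 16.851 ≤ a1+…+a3=21.648 → R3 fires; S=9 Q=2 G=8 Z=9 D=5
Draw 6: a1=3.798, a2=8.406, a3=12.150, a4=1.134, a0=25.488; τ=−ln(0.3266)/25.488=0.044 → t=0.219; u2·a0=0.9333·25.488=23.788; a1+a2=12.204 < 23.788 ≤ a1+…+a3=24.354 → R3 fires; S=10 Q=2 G=8 Z=8 D=6
Draw 7: a1=4.220, a2=9.340, a3=12.960, a4=1.008, a0=27.528; τ=−ln(0.6220)/27.528=0.017 → t=0.236; u2·a0=0.2011·27.528=5.536; a1=4.220 < 5.536 ≤ a1+a2=13.560 → R2 fires; S=9 Q=1 G=8 Z=10 D=6
Draw 8: a1=3.798, a2=4.203, a3=16.200, a4=1.260, a0=25.461; τ=−ln(0.9361)/25.461=0.003 → t=0.239; u2·a0=0.3701·25.461=9.423; a1+a2=8.001 < 9.423 ≤ a1+…+a3=24.201 → R3 fires; S=10 Q=1 G=8 Z=9 D=7
Draw 9: a1=4.220, a2=4.670, a3=17.010, a4=1.134, a0=27.034; τ=−ln(0.2393)/27.034=0.053 → t=0.292 > T=0.28: stop.
D first becomes ≥ 4 when it reaches 4 at the event at t=0.171.

Threshold first reached at t = 0.171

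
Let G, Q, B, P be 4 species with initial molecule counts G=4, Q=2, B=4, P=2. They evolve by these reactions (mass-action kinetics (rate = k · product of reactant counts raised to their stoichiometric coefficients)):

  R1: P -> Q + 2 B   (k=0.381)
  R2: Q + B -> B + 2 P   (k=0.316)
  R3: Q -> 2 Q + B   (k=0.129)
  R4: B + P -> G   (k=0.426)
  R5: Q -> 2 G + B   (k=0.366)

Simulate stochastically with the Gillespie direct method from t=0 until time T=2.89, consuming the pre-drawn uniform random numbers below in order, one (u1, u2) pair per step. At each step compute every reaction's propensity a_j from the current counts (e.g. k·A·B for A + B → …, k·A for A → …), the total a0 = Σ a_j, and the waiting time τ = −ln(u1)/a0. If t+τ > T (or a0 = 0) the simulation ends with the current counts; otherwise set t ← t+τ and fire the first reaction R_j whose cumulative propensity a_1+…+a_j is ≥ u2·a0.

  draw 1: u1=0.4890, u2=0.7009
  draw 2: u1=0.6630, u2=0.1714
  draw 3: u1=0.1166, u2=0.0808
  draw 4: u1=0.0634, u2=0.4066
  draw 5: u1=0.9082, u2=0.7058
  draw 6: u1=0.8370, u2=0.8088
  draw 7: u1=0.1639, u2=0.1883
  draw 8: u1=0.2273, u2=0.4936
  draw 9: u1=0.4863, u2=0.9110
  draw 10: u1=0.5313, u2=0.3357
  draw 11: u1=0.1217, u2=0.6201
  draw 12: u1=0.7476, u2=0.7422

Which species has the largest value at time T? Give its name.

Dominant species at T: G

t=0.000: G=4 Q=2 B=4 P=2
Draw 1: a1=0.762, a2=2.528, a3=0.258, a4=3.408, a5=0.732, a0=7.688; τ=−ln(0.4890)/7.688=0.093 → t=0.093; u2·a0=0.7009·7.688=5.389; a1+…+a3=3.548 < 5.389 ≤ a1+…+a4=6.956 → R4 fires; G=5 Q=2 B=3 P=1
Draw 2: a1=0.381, a2=1.896, a3=0.258, a4=1.278, a5=0.732, a0=4.545; τ=−ln(0.6630)/4.545=0.090 → t=0.183; u2·a0=0.1714·4.545=0.779; a1=0.381 < 0.779 ≤ a1+a2=2.277 → R2 fires; G=5 Q=1 B=3 P=3
Draw 3: a1=1.143, a2=0.948, a3=0.129, a4=3.834, a5=0.366, a0=6.420; τ=−ln(0.1166)/6.420=0.335 → t=0.518; u2·a0=0.0808·6.420=0.519 ≤ a1=1.143 → R1 fires; G=5 Q=2 B=5 P=2
Draw 4: a1=0.762, a2=3.160, a3=0.258, a4=4.260, a5=0.732, a0=9.172; τ=−ln(0.0634)/9.172=0.301 → t=0.819; u2·a0=0.4066·9.172=3.729; a1=0.762 < 3.729 ≤ a1+a2=3.922 → R2 fires; G=5 Q=1 B=5 P=4
Draw 5: a1=1.524, a2=1.580, a3=0.129, a4=8.520, a5=0.366, a0=12.119; τ=−ln(0.9082)/12.119=0.008 → t=0.827; u2·a0=0.7058·12.119=8.554; a1+…+a3=3.233 < 8.554 ≤ a1+…+a4=11.753 → R4 fires; G=6 Q=1 B=4 P=3
Draw 6: a1=1.143, a2=1.264, a3=0.129, a4=5.112, a5=0.366, a0=8.014; τ=−ln(0.8370)/8.014=0.022 → t=0.849; u2·a0=0.8088·8.014=6.482; a1+…+a3=2.536 < 6.482 ≤ a1+…+a4=7.648 → R4 fires; G=7 Q=1 B=3 P=2
Draw 7: a1=0.762, a2=0.948, a3=0.129, a4=2.556, a5=0.366, a0=4.761; τ=−ln(0.1639)/4.761=0.380 → t=1.229; u2·a0=0.1883·4.761=0.896; a1=0.762 < 0.896 ≤ a1+a2=1.710 → R2 fires; G=7 Q=0 B=3 P=4
Draw 8: a1=1.524, a2=0.000, a3=0.000, a4=5.112, a5=0.000, a0=6.636; τ=−ln(0.2273)/6.636=0.223 → t=1.452; u2·a0=0.4936·6.636=3.276; a1+…+a3=1.524 < 3.276 ≤ a1+…+a4=6.636 → R4 fires; G=8 Q=0 B=2 P=3
Draw 9: a1=1.143, a2=0.000, a3=0.000, a4=2.556, a5=0.000, a0=3.699; τ=−ln(0.4863)/3.699=0.195 → t=1.647; u2·a0=0.9110·3.699=3.370; a1+…+a3=1.143 < 3.370 ≤ a1+…+a4=3.699 → R4 fires; G=9 Q=0 B=1 P=2
Draw 10: a1=0.762, a2=0.000, a3=0.000, a4=0.852, a5=0.000, a0=1.614; τ=−ln(0.5313)/1.614=0.392 → t=2.039; u2·a0=0.3357·1.614=0.542 ≤ a1=0.762 → R1 fires; G=9 Q=1 B=3 P=1
Draw 11: a1=0.381, a2=0.948, a3=0.129, a4=1.278, a5=0.366, a0=3.102; τ=−ln(0.1217)/3.102=0.679 → t=2.718; u2·a0=0.6201·3.102=1.924; a1+…+a3=1.458 < 1.924 ≤ a1+…+a4=2.736 → R4 fires; G=10 Q=1 B=2 P=0
Draw 12: a1=0.000, a2=0.632, a3=0.129, a4=0.000, a5=0.366, a0=1.127; τ=−ln(0.7476)/1.127=0.258 → t=2.976 > T=2.89: stop.
At T=2.89: G=10 Q=1 B=2 P=0; the largest is G.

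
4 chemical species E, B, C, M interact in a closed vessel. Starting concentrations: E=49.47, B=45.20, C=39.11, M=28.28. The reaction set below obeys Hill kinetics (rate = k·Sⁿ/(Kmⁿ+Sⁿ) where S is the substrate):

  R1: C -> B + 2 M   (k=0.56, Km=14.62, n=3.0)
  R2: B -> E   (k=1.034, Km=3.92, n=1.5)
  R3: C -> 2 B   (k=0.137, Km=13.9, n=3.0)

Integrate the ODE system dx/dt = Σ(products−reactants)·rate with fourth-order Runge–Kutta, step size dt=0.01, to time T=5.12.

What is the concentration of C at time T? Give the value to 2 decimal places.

C at T = 35.74

RK4 with dt=0.01: 512 steps to T=5.12. Trajectory (selected grid times):
t=0.00: E=49.47 B=45.20 C=39.11 M=28.28
t=0.57: E=50.04 B=45.08 C=38.73 M=28.89
t=1.14: E=50.62 B=44.96 C=38.35 M=29.49
t=1.71: E=51.19 B=44.83 C=37.98 M=30.10
t=2.28: E=51.77 B=44.71 C=37.60 M=30.70
t=2.84: E=52.33 B=44.59 C=37.23 M=31.29
t=3.41: E=52.91 B=44.46 C=36.86 M=31.89
t=3.98: E=53.48 B=44.33 C=36.48 M=32.49
t=4.55: E=54.06 B=44.21 C=36.11 M=33.09
t=5.12: E=54.63 B=44.08 C=35.74 M=33.69
Read off C at T=5.12: 35.74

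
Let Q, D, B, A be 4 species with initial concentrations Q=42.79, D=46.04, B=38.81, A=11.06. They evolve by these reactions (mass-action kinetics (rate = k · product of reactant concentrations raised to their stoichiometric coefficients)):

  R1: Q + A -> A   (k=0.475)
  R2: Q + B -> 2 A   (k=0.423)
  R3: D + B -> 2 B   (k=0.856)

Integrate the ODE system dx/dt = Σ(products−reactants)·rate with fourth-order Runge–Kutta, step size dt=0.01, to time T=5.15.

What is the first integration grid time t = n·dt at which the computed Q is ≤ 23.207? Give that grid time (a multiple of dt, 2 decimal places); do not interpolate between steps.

RK4 with dt=0.01: 515 steps to T=5.15. Trajectory (selected grid times):
t=0.00: Q=42.79 D=46.04 B=38.81 A=11.06
t=0.01: Q=32.81 D=31.97 B=46.08 A=24.67
t=0.02: Q=23.07 D=21.05 B=51.27 A=36.13
t=0.57: Q=0.00 D=0.00 B=60.53 A=59.70
t=1.14: Q=0.00 D=0.00 B=60.53 A=59.70
t=1.72: Q=0.00 D=0.00 B=60.53 A=59.70
t=2.29: Q=0.00 D=0.00 B=60.53 A=59.70
t=2.86: Q=0.00 D=0.00 B=60.53 A=59.70
t=3.43: Q=0.00 D=0.00 B=60.53 A=59.70
t=4.01: Q=0.00 D=0.00 B=60.53 A=59.70
t=4.58: Q=0.00 D=0.00 B=60.53 A=59.70
t=5.15: Q=0.00 D=0.00 B=60.53 A=59.70
Q(0.01)=32.808 > 23.207 but Q(0.02)=23.071 ≤ 23.207, so the first grid time is t=0.02.

Threshold first reached at t = 0.02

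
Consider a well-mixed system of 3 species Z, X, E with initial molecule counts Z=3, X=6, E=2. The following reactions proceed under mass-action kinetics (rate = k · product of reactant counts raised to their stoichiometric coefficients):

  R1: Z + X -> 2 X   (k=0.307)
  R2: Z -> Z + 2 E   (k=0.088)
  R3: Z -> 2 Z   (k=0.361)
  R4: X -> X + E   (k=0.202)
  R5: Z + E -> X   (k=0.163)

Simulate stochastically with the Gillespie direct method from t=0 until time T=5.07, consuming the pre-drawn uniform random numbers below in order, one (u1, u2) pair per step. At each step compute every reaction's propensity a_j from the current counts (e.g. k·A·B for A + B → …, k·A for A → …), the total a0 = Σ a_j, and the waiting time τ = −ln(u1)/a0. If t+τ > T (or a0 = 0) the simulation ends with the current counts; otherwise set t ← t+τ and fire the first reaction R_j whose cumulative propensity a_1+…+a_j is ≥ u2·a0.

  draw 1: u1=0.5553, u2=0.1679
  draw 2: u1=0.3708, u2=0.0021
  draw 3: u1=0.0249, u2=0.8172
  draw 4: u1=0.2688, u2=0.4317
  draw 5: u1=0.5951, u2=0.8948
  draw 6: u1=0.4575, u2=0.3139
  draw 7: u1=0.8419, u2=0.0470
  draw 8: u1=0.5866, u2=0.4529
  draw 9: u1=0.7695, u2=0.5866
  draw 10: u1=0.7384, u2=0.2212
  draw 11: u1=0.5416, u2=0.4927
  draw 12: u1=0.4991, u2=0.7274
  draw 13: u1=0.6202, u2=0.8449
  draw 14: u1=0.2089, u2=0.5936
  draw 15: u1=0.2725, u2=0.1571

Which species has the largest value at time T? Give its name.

Dominant species at T: E

t=0.000: Z=3 X=6 E=2
Draw 1: a1=5.526, a2=0.264, a3=1.083, a4=1.212, a5=0.978, a0=9.063; τ=−ln(0.5553)/9.063=0.065 → t=0.065; u2·a0=0.1679·9.063=1.522 ≤ a1=5.526 → R1 fires; Z=2 X=7 E=2
Draw 2: a1=4.298, a2=0.176, a3=0.722, a4=1.414, a5=0.652, a0=7.262; τ=−ln(0.3708)/7.262=0.137 → t=0.202; u2·a0=0.0021·7.262=0.015 ≤ a1=4.298 → R1 fires; Z=1 X=8 E=2
Draw 3: a1=2.456, a2=0.088, a3=0.361, a4=1.616, a5=0.326, a0=4.847; τ=−ln(0.0249)/4.847=0.762 → t=0.963; u2·a0=0.8172·4.847=3.961; a1+…+a3=2.905 < 3.961 ≤ a1+…+a4=4.521 → R4 fires; Z=1 X=8 E=3
Draw 4: a1=2.456, a2=0.088, a3=0.361, a4=1.616, a5=0.489, a0=5.010; τ=−ln(0.2688)/5.010=0.262 → t=1.226; u2·a0=0.4317·5.010=2.163 ≤ a1=2.456 → R1 fires; Z=0 X=9 E=3
Draw 5: a1=0.000, a2=0.000, a3=0.000, a4=1.818, a5=0.000, a0=1.818; τ=−ln(0.5951)/1.818=0.285 → t=1.511; u2·a0=0.8948·1.818=1.627; a1+…+a3=0.000 < 1.627 ≤ a1+…+a4=1.818 → R4 fires; Z=0 X=9 E=4
Draw 6: a1=0.000, a2=0.000, a3=0.000, a4=1.818, a5=0.000, a0=1.818; τ=−ln(0.4575)/1.818=0.430 → t=1.941; u2·a0=0.3139·1.818=0.571; a1+…+a3=0.000 < 0.571 ≤ a1+…+a4=1.818 → R4 fires; Z=0 X=9 E=5
Draw 7: a1=0.000, a2=0.000, a3=0.000, a4=1.818, a5=0.000, a0=1.818; τ=−ln(0.8419)/1.818=0.095 → t=2.036; u2·a0=0.0470·1.818=0.085; a1+…+a3=0.000 < 0.085 ≤ a1+…+a4=1.818 → R4 fires; Z=0 X=9 E=6
Draw 8: a1=0.000, a2=0.000, a3=0.000, a4=1.818, a5=0.000, a0=1.818; τ=−ln(0.5866)/1.818=0.293 → t=2.329; u2·a0=0.4529·1.818=0.823; a1+…+a3=0.000 < 0.823 ≤ a1+…+a4=1.818 → R4 fires; Z=0 X=9 E=7
Draw 9: a1=0.000, a2=0.000, a3=0.000, a4=1.818, a5=0.000, a0=1.818; τ=−ln(0.7695)/1.818=0.144 → t=2.473; u2·a0=0.5866·1.818=1.066; a1+…+a3=0.000 < 1.066 ≤ a1+…+a4=1.818 → R4 fires; Z=0 X=9 E=8
Draw 10: a1=0.000, a2=0.000, a3=0.000, a4=1.818, a5=0.000, a0=1.818; τ=−ln(0.7384)/1.818=0.167 → t=2.640; u2·a0=0.2212·1.818=0.402; a1+…+a3=0.000 < 0.402 ≤ a1+…+a4=1.818 → R4 fires; Z=0 X=9 E=9
Draw 11: a1=0.000, a2=0.000, a3=0.000, a4=1.818, a5=0.000, a0=1.818; τ=−ln(0.5416)/1.818=0.337 → t=2.978; u2·a0=0.4927·1.818=0.896; a1+…+a3=0.000 < 0.896 ≤ a1+…+a4=1.818 → R4 fires; Z=0 X=9 E=10
Draw 12: a1=0.000, a2=0.000, a3=0.000, a4=1.818, a5=0.000, a0=1.818; τ=−ln(0.4991)/1.818=0.382 → t=3.360; u2·a0=0.7274·1.818=1.322; a1+…+a3=0.000 < 1.322 ≤ a1+…+a4=1.818 → R4 fires; Z=0 X=9 E=11
Draw 13: a1=0.000, a2=0.000, a3=0.000, a4=1.818, a5=0.000, a0=1.818; τ=−ln(0.6202)/1.818=0.263 → t=3.623; u2·a0=0.8449·1.818=1.536; a1+…+a3=0.000 < 1.536 ≤ a1+…+a4=1.818 → R4 fires; Z=0 X=9 E=12
Draw 14: a1=0.000, a2=0.000, a3=0.000, a4=1.818, a5=0.000, a0=1.818; τ=−ln(0.2089)/1.818=0.861 → t=4.484; u2·a0=0.5936·1.818=1.079; a1+…+a3=0.000 < 1.079 ≤ a1+…+a4=1.818 → R4 fires; Z=0 X=9 E=13
Draw 15: a1=0.000, a2=0.000, a3=0.000, a4=1.818, a5=0.000, a0=1.818; τ=−ln(0.2725)/1.818=0.715 → t=5.199 > T=5.07: stop.
At T=5.07: Z=0 X=9 E=13; the largest is E.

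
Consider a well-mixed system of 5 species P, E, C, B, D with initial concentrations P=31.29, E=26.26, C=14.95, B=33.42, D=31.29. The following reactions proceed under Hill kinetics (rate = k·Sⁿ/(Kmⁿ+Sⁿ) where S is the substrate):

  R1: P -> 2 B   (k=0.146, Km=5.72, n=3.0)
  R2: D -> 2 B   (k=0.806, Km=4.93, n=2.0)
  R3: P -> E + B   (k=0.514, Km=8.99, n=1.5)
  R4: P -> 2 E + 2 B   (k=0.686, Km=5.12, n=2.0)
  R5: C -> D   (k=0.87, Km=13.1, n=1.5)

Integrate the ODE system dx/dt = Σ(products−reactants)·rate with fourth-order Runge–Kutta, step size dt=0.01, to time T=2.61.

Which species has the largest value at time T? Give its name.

RK4 with dt=0.01: 261 steps to T=2.61. Trajectory (selected grid times):
t=0.00: P=31.29 E=26.26 C=14.95 B=33.42 D=31.29
t=0.29: P=30.93 E=26.78 C=14.81 B=34.48 D=31.20
t=0.58: P=30.56 E=27.29 C=14.67 B=35.53 D=31.11
t=0.87: P=30.20 E=27.81 C=14.54 B=36.59 D=31.02
t=1.16: P=29.83 E=28.32 C=14.40 B=37.64 D=30.93
t=1.45: P=29.47 E=28.84 C=14.27 B=38.70 D=30.83
t=1.74: P=29.11 E=29.35 C=14.13 B=39.75 D=30.74
t=2.03: P=28.75 E=29.86 C=14.00 B=40.80 D=30.64
t=2.32: P=28.38 E=30.37 C=13.87 B=41.85 D=30.55
t=2.61: P=28.02 E=30.89 C=13.74 B=42.91 D=30.45
At T=2.61: P=28.02 E=30.89 C=13.74 B=42.91 D=30.45; the largest is B.

Dominant species at T: B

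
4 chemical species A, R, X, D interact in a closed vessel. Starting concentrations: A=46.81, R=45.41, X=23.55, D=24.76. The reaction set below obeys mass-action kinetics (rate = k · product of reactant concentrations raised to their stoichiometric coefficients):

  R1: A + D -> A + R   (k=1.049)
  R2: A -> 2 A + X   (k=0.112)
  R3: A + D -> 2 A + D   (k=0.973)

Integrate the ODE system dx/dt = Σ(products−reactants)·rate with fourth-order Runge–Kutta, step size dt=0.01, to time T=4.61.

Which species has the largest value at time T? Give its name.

Dominant species at T: A

RK4 with dt=0.01: 461 steps to T=4.61. Trajectory (selected grid times):
t=0.00: A=46.81 R=45.41 X=23.55 D=24.76
t=0.51: A=73.83 R=70.17 X=27.61 D=0.00
t=1.02: A=78.17 R=70.17 X=31.95 D=0.00
t=1.54: A=82.86 R=70.17 X=36.63 D=0.00
t=2.05: A=87.73 R=70.17 X=41.51 D=0.00
t=2.56: A=92.89 R=70.17 X=46.66 D=0.00
t=3.07: A=98.35 R=70.17 X=52.12 D=0.00
t=3.59: A=104.25 R=70.17 X=58.02 D=0.00
t=4.10: A=110.37 R=70.17 X=64.15 D=0.00
t=4.61: A=116.86 R=70.17 X=70.64 D=0.00
At T=4.61: A=116.86 R=70.17 X=70.64 D=0.00; the largest is A.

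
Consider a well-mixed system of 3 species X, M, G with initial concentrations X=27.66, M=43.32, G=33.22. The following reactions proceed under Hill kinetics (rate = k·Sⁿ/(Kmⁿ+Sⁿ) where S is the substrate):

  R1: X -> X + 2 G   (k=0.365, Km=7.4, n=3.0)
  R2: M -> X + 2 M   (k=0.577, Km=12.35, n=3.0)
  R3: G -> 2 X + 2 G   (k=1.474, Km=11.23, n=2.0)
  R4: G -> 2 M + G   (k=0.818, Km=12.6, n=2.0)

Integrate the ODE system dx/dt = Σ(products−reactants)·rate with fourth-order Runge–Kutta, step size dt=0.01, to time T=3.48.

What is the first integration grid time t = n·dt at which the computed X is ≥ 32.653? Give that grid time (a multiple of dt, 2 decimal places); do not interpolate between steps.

Threshold first reached at t = 1.55

RK4 with dt=0.01: 348 steps to T=3.48. Trajectory (selected grid times):
t=0.00: X=27.66 M=43.32 G=33.22
t=0.39: X=28.91 M=44.10 G=34.02
t=0.77: X=30.14 M=44.86 G=34.80
t=1.16: X=31.41 M=45.65 G=35.60
t=1.54: X=32.64 M=46.42 G=36.38
t=1.55: X=32.67 M=46.44 G=36.40
t=1.93: X=33.91 M=47.21 G=37.19
t=2.32: X=35.19 M=48.00 G=38.00
t=2.71: X=36.47 M=48.80 G=38.81
t=3.09: X=37.72 M=49.58 G=39.60
t=3.48: X=39.01 M=50.38 G=40.42
X(1.54)=32.641 < 32.653 but X(1.55)=32.674 ≥ 32.653, so the first grid time is t=1.55.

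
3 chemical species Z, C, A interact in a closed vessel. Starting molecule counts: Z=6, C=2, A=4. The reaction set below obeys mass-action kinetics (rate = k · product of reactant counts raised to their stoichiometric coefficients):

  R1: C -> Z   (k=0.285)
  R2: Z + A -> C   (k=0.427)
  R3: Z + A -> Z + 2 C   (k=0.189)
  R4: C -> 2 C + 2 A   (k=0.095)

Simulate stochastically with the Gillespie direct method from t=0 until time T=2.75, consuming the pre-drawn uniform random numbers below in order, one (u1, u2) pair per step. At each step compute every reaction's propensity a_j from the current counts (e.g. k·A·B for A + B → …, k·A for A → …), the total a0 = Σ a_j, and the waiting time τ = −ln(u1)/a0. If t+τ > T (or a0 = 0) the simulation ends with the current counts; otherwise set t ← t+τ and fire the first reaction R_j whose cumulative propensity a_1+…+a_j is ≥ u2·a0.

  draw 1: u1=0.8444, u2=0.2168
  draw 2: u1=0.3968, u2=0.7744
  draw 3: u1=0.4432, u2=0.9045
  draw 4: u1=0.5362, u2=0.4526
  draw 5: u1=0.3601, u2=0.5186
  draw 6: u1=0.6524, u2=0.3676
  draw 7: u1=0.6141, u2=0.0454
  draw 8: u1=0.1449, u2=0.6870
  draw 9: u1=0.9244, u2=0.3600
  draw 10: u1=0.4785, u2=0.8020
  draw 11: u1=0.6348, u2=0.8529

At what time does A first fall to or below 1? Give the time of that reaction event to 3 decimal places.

Threshold first reached at t = 0.201

t=0.000: Z=6 C=2 A=4
Draw 1: a1=0.570, a2=10.248, a3=4.536, a4=0.190, a0=15.544; τ=−ln(0.8444)/15.544=0.011 → t=0.011; u2·a0=0.2168·15.544=3.370; a1=0.570 < 3.370 ≤ a1+a2=10.818 → R2 fires; Z=5 C=3 A=3
Draw 2: a1=0.855, a2=6.405, a3=2.835, a4=0.285, a0=10.380; τ=−ln(0.3968)/10.380=0.089 → t=0.100; u2·a0=0.7744·10.380=8.038; a1+a2=7.260 < 8.038 ≤ a1+…+a3=10.095 → R3 fires; Z=5 C=5 A=2
Draw 3: a1=1.425, a2=4.270, a3=1.890, a4=0.475, a0=8.060; τ=−ln(0.4432)/8.060=0.101 → t=0.201; u2·a0=0.9045·8.060=7.290; a1+a2=5.695 < 7.290 ≤ a1+…+a3=7.585 → R3 fires; Z=5 C=7 A=1
Draw 4: a1=1.995, a2=2.135, a3=0.945, a4=0.665, a0=5.740; τ=−ln(0.5362)/5.740=0.109 → t=0.309; u2·a0=0.4526·5.740=2.598; a1=1.995 < 2.598 ≤ a1+a2=4.130 → R2 fires; Z=4 C=8 A=0
Draw 5: a1=2.280, a2=0.000, a3=0.000, a4=0.760, a0=3.040; τ=−ln(0.3601)/3.040=0.336 → t=0.645; u2·a0=0.5186·3.040=1.577 ≤ a1=2.280 → R1 fires; Z=5 C=7 A=0
Draw 6: a1=1.995, a2=0.000, a3=0.000, a4=0.665, a0=2.660; τ=−ln(0.6524)/2.660=0.161 → t=0.806; u2·a0=0.3676·2.660=0.978 ≤ a1=1.995 → R1 fires; Z=6 C=6 A=0
Draw 7: a1=1.710, a2=0.000, a3=0.000, a4=0.570, a0=2.280; τ=−ln(0.6141)/2.280=0.214 → t=1.020; u2·a0=0.0454·2.280=0.104 ≤ a1=1.710 → R1 fires; Z=7 C=5 A=0
Draw 8: a1=1.425, a2=0.000, a3=0.000, a4=0.475, a0=1.900; τ=−ln(0.1449)/1.900=1.017 → t=2.037; u2·a0=0.6870·1.900=1.305 ≤ a1=1.425 → R1 fires; Z=8 C=4 A=0
Draw 9: a1=1.140, a2=0.000, a3=0.000, a4=0.380, a0=1.520; τ=−ln(0.9244)/1.520=0.052 → t=2.088; u2·a0=0.3600·1.520=0.547 ≤ a1=1.140 → R1 fires; Z=9 C=3 A=0
Draw 10: a1=0.855, a2=0.000, a3=0.000, a4=0.285, a0=1.140; τ=−ln(0.4785)/1.140=0.647 → t=2.735; u2·a0=0.8020·1.140=0.914; a1+…+a3=0.855 < 0.914 ≤ a1+…+a4=1.140 → R4 fires; Z=9 C=4 A=2
Draw 11: a1=1.140, a2=7.686, a3=3.402, a4=0.380, a0=12.608; τ=−ln(0.6348)/12.608=0.036 → t=2.771 > T=2.75: stop.
A first becomes ≤ 1 when it reaches 1 at the event at t=0.201.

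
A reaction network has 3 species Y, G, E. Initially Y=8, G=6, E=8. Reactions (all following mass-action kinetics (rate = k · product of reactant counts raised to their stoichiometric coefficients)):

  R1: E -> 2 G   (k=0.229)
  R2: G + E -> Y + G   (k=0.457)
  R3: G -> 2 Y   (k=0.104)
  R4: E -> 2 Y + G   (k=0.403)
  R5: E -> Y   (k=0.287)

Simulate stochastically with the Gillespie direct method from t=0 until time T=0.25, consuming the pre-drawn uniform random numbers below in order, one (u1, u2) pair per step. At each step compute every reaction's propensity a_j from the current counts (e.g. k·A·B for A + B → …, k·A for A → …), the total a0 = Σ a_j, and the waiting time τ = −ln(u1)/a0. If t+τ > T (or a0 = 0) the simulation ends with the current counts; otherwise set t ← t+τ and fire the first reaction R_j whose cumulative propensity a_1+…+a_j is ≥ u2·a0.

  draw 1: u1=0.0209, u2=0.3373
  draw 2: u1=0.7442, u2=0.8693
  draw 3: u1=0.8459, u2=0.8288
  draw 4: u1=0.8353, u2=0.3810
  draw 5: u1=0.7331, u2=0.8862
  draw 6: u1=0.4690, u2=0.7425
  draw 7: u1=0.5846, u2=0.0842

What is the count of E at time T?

E at T = 3

t=0.000: Y=8 G=6 E=8
Draw 1: a1=1.832, a2=21.936, a3=0.624, a4=3.224, a5=2.296, a0=29.912; τ=−ln(0.0209)/29.912=0.129 → t=0.129; u2·a0=0.3373·29.912=10.089; a1=1.832 < 10.089 ≤ a1+a2=23.768 → R2 fires; Y=9 G=6 E=7
Draw 2: a1=1.603, a2=19.194, a3=0.624, a4=2.821, a5=2.009, a0=26.251; τ=−ln(0.7442)/26.251=0.011 → t=0.141; u2·a0=0.8693·26.251=22.820; a1+…+a3=21.421 < 22.820 ≤ a1+…+a4=24.242 → R4 fires; Y=11 G=7 E=6
Draw 3: a1=1.374, a2=19.194, a3=0.728, a4=2.418, a5=1.722, a0=25.436; τ=−ln(0.8459)/25.436=0.007 → t=0.147; u2·a0=0.8288·25.436=21.081; a1+a2=20.568 < 21.081 ≤ a1+…+a3=21.296 → R3 fires; Y=13 G=6 E=6
Draw 4: a1=1.374, a2=16.452, a3=0.624, a4=2.418, a5=1.722, a0=22.590; τ=−ln(0.8353)/22.590=0.008 → t=0.155; u2·a0=0.3810·22.590=8.607; a1=1.374 < 8.607 ≤ a1+a2=17.826 → R2 fires; Y=14 G=6 E=5
Draw 5: a1=1.145, a2=13.710, a3=0.624, a4=2.015, a5=1.435, a0=18.929; τ=−ln(0.7331)/18.929=0.016 → t=0.172; u2·a0=0.8862·18.929=16.775; a1+…+a3=15.479 < 16.775 ≤ a1+…+a4=17.494 → R4 fires; Y=16 G=7 E=4
Draw 6: a1=0.916, a2=12.796, a3=0.728, a4=1.612, a5=1.148, a0=17.200; τ=−ln(0.4690)/17.200=0.044 → t=0.216; u2·a0=0.7425·17.200=12.771; a1=0.916 < 12.771 ≤ a1+a2=13.712 → R2 fires; Y=17 G=7 E=3
Draw 7: a1=0.687, a2=9.597, a3=0.728, a4=1.209, a5=0.861, a0=13.082; τ=−ln(0.5846)/13.082=0.041 → t=0.257 > T=0.25: stop.
Read off E at T=0.25: 3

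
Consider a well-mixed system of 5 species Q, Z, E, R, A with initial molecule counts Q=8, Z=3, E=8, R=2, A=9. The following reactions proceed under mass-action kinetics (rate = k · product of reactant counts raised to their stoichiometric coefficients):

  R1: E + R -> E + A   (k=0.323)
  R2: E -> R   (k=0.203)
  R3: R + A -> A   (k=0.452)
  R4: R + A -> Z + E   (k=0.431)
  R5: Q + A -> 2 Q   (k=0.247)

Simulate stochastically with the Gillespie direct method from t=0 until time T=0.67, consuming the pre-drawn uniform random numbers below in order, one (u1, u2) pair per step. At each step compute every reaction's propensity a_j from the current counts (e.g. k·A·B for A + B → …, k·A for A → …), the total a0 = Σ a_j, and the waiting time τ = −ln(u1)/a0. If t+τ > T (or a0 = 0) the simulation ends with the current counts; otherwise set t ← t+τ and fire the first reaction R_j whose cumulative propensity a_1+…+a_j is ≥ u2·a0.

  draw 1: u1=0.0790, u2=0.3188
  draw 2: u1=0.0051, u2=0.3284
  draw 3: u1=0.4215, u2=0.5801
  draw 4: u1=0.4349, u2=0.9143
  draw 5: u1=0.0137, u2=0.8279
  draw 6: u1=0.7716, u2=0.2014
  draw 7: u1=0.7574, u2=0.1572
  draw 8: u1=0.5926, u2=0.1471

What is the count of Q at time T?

Q at T = 13

t=0.000: Q=8 Z=3 E=8 R=2 A=9
Draw 1: a1=5.168, a2=1.624, a3=8.136, a4=7.758, a5=17.784, a0=40.470; τ=−ln(0.0790)/40.470=0.063 → t=0.063; u2·a0=0.3188·40.470=12.902; a1+a2=6.792 < 12.902 ≤ a1+…+a3=14.928 → R3 fires; Q=8 Z=3 E=8 R=1 A=9
Draw 2: a1=2.584, a2=1.624, a3=4.068, a4=3.879, a5=17.784, a0=29.939; τ=−ln(0.0051)/29.939=0.176 → t=0.239; u2·a0=0.3284·29.939=9.832; a1+…+a3=8.276 < 9.832 ≤ a1+…+a4=12.155 → R4 fires; Q=8 Z=4 E=9 R=0 A=8
Draw 3: a1=0.000, a2=1.827, a3=0.000, a4=0.000, a5=15.808, a0=17.635; τ=−ln(0.4215)/17.635=0.049 → t=0.288; u2·a0=0.5801·17.635=10.230; a1+…+a4=1.827 < 10.230 ≤ a1+…+a5=17.635 → R5 fires; Q=9 Z=4 E=9 R=0 A=7
Draw 4: a1=0.000, a2=1.827, a3=0.000, a4=0.000, a5=15.561, a0=17.388; τ=−ln(0.4349)/17.388=0.048 → t=0.336; u2·a0=0.9143·17.388=15.898; a1+…+a4=1.827 < 15.898 ≤ a1+…+a5=17.388 → R5 fires; Q=10 Z=4 E=9 R=0 A=6
Draw 5: a1=0.000, a2=1.827, a3=0.000, a4=0.000, a5=14.820, a0=16.647; τ=−ln(0.0137)/16.647=0.258 → t=0.594; u2·a0=0.8279·16.647=13.782; a1+…+a4=1.827 < 13.782 ≤ a1+…+a5=16.647 → R5 fires; Q=11 Z=4 E=9 R=0 A=5
Draw 6: a1=0.000, a2=1.827, a3=0.000, a4=0.000, a5=13.585, a0=15.412; τ=−ln(0.7716)/15.412=0.017 → t=0.610; u2·a0=0.2014·15.412=3.104; a1+…+a4=1.827 < 3.104 ≤ a1+…+a5=15.412 → R5 fires; Q=12 Z=4 E=9 R=0 A=4
Draw 7: a1=0.000, a2=1.827, a3=0.000, a4=0.000, a5=11.856, a0=13.683; τ=−ln(0.7574)/13.683=0.020 → t=0.631; u2·a0=0.1572·13.683=2.151; a1+…+a4=1.827 < 2.151 ≤ a1+…+a5=13.683 → R5 fires; Q=13 Z=4 E=9 R=0 A=3
Draw 8: a1=0.000, a2=1.827, a3=0.000, a4=0.000, a5=9.633, a0=11.460; τ=−ln(0.5926)/11.460=0.046 → t=0.676 > T=0.67: stop.
Read off Q at T=0.67: 13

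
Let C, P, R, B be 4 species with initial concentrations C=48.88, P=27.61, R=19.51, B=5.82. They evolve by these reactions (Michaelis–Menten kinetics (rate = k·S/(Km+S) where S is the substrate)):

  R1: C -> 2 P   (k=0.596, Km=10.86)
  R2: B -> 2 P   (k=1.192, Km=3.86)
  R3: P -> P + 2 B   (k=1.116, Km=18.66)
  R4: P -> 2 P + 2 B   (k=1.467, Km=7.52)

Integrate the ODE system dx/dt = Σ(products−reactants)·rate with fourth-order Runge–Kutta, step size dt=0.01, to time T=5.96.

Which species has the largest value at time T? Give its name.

RK4 with dt=0.01: 596 steps to T=5.96. Trajectory (selected grid times):
t=0.00: C=48.88 P=27.61 R=19.51 B=5.82
t=0.66: C=48.56 P=30.02 R=19.51 B=7.75
t=1.32: C=48.24 P=32.53 R=19.51 B=9.69
t=1.99: C=47.91 P=35.16 R=19.51 B=11.67
t=2.65: C=47.59 P=37.81 R=19.51 B=13.65
t=3.31: C=47.27 P=40.51 R=19.51 B=15.65
t=3.97: C=46.95 P=43.25 R=19.51 B=17.67
t=4.64: C=46.63 P=46.06 R=19.51 B=19.75
t=5.30: C=46.31 P=48.86 R=19.51 B=21.81
t=5.96: C=45.99 P=51.69 R=19.51 B=23.90
At T=5.96: C=45.99 P=51.69 R=19.51 B=23.90; the largest is P.

Dominant species at T: P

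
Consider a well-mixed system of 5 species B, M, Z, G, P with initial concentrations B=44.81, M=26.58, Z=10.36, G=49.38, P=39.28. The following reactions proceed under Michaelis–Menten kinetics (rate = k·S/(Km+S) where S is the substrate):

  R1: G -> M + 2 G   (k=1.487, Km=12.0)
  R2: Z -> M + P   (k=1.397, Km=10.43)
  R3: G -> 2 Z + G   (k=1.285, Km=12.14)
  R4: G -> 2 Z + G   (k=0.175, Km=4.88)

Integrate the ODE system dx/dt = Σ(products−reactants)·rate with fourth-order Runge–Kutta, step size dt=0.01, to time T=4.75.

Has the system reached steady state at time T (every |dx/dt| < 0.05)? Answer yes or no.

Steady state at T: no

RK4 with dt=0.01: 475 steps to T=4.75. Trajectory (selected grid times):
t=0.00: B=44.81 M=26.58 Z=10.36 G=49.38 P=39.28
t=0.53: B=44.81 M=27.59 Z=11.25 G=50.01 P=39.66
t=1.06: B=44.81 M=28.62 Z=12.12 G=50.65 P=40.05
t=1.58: B=44.81 M=29.64 Z=12.97 G=51.28 P=40.44
t=2.11: B=44.81 M=30.70 Z=13.83 G=51.92 P=40.86
t=2.64: B=44.81 M=31.77 Z=14.67 G=52.56 P=41.29
t=3.17: B=44.81 M=32.85 Z=15.51 G=53.20 P=41.73
t=3.69: B=44.81 M=33.92 Z=16.33 G=53.83 P=42.17
t=4.22: B=44.81 M=35.02 Z=17.16 G=54.48 P=42.62
t=4.75: B=44.81 M=36.13 Z=17.98 G=55.12 P=43.09
Rates at T: R1=1.2212, R2=0.8841, R3=1.0531, R4=0.1608
dx/dt at T (Σ net stoichiometry × rate): B=+0.0000, M=+2.1053, Z=+1.5436, G=+1.2212, P=+0.8841
Largest |dx/dt| is |+2.1053| (M) ≥ 0.05 → not steady.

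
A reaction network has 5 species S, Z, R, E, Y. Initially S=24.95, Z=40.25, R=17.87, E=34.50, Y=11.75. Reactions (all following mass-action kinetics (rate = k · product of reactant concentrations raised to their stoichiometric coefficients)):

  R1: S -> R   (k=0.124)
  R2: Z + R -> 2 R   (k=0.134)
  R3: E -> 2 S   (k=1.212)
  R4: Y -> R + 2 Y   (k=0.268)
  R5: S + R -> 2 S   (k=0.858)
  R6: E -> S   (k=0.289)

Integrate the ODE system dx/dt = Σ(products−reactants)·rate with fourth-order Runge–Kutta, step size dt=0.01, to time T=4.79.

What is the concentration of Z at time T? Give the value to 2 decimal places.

RK4 with dt=0.01: 479 steps to T=4.79. Trajectory (selected grid times):
t=0.00: S=24.95 Z=40.25 R=17.87 E=34.50 Y=11.75
t=0.53: S=82.64 Z=36.23 R=0.21 E=15.57 Y=13.54
t=1.06: S=100.68 Z=35.70 R=0.20 E=7.03 Y=15.61
t=1.60: S=110.69 Z=35.18 R=0.21 E=3.12 Y=18.04
t=2.13: S=117.05 Z=34.66 R=0.21 E=1.41 Y=20.79
t=2.66: S=122.14 Z=34.14 R=0.22 E=0.64 Y=23.97
t=3.19: S=126.94 Z=33.62 R=0.22 E=0.29 Y=27.63
t=3.73: S=132.07 Z=33.08 R=0.23 E=0.13 Y=31.93
t=4.26: S=137.60 Z=32.53 R=0.24 E=0.06 Y=36.80
t=4.79: S=143.82 Z=31.98 R=0.25 E=0.03 Y=42.42
Read off Z at T=4.79: 31.98

Z at T = 31.98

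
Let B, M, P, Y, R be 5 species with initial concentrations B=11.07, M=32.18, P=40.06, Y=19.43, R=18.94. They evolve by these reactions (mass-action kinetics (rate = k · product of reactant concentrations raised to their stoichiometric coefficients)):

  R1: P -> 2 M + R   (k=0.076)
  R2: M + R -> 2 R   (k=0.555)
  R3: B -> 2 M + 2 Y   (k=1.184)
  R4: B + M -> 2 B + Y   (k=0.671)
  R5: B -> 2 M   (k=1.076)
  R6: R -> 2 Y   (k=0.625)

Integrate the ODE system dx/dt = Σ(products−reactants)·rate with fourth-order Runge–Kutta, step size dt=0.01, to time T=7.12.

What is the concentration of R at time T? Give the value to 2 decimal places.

RK4 with dt=0.01: 712 steps to T=7.12. Trajectory (selected grid times):
t=0.00: B=11.07 M=32.18 P=40.06 Y=19.43 R=18.94
t=0.79: B=13.57 M=1.56 P=37.73 Y=139.99 R=62.92
t=1.58: B=3.94 M=0.64 P=35.53 Y=224.05 R=62.51
t=2.37: B=0.84 M=0.33 P=33.46 Y=283.34 R=48.27
t=3.16: B=0.16 M=0.28 P=31.51 Y=325.05 R=35.14
t=3.96: B=0.03 M=0.32 P=29.65 Y=355.40 R=25.87
t=4.75: B=0.01 M=0.38 P=27.92 Y=377.80 R=19.86
t=5.54: B=0.00 M=0.44 P=26.29 Y=395.34 R=15.92
t=6.33: B=0.00 M=0.50 P=24.76 Y=409.68 R=13.29
t=7.12: B=0.00 M=0.55 P=23.32 Y=421.86 R=11.48
Read off R at T=7.12: 11.48

R at T = 11.48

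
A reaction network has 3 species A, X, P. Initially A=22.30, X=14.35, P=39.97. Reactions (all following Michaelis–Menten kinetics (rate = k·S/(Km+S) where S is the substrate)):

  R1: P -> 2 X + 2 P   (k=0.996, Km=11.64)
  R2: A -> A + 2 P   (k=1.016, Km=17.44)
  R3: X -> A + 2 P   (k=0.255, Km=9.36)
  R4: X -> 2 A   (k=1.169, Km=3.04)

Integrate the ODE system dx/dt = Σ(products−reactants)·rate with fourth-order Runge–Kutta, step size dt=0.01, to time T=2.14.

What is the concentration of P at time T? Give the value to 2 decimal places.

RK4 with dt=0.01: 214 steps to T=2.14. Trajectory (selected grid times):
t=0.00: A=22.30 X=14.35 P=39.97
t=0.24: A=22.80 X=14.45 P=40.50
t=0.48: A=23.30 X=14.55 P=41.04
t=0.71: A=23.78 X=14.65 P=41.56
t=0.95: A=24.28 X=14.76 P=42.11
t=1.19: A=24.79 X=14.86 P=42.65
t=1.43: A=25.29 X=14.97 P=43.20
t=1.66: A=25.77 X=15.07 P=43.73
t=1.90: A=26.28 X=15.18 P=44.29
t=2.14: A=26.79 X=15.28 P=44.85
Read off P at T=2.14: 44.85

P at T = 44.85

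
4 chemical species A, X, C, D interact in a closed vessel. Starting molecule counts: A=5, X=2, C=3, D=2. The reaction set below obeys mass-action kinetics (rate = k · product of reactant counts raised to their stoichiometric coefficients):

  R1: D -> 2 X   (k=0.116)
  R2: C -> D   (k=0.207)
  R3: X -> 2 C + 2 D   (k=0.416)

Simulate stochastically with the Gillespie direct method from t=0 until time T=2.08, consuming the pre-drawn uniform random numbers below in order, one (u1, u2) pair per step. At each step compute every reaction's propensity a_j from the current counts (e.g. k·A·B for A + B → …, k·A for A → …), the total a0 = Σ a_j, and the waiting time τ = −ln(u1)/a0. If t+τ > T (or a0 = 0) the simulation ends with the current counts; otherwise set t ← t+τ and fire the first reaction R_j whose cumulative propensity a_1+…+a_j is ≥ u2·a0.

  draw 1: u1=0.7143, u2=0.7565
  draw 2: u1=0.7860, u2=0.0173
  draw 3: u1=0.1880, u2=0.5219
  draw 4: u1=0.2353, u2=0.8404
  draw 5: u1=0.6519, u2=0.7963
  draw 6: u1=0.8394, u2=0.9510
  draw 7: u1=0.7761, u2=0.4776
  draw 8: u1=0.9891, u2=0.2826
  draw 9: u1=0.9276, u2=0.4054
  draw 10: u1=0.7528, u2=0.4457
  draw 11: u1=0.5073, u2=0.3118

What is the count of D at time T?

t=0.000: A=5 X=2 C=3 D=2
Draw 1: a1=0.232, a2=0.621, a3=0.832, a0=1.685; τ=−ln(0.7143)/1.685=0.200 → t=0.200; u2·a0=0.7565·1.685=1.275; a1+a2=0.853 < 1.275 ≤ a1+…+a3=1.685 → R3 fires; A=5 X=1 C=5 D=4
Draw 2: a1=0.464, a2=1.035, a3=0.416, a0=1.915; τ=−ln(0.7860)/1.915=0.126 → t=0.325; u2·a0=0.0173·1.915=0.033 ≤ a1=0.464 → R1 fires; A=5 X=3 C=5 D=3
Draw 3: a1=0.348, a2=1.035, a3=1.248, a0=2.631; τ=−ln(0.1880)/2.631=0.635 → t=0.961; u2·a0=0.5219·2.631=1.373; a1=0.348 < 1.373 ≤ a1+a2=1.383 → R2 fires; A=5 X=3 C=4 D=4
Draw 4: a1=0.464, a2=0.828, a3=1.248, a0=2.540; τ=−ln(0.2353)/2.540=0.570 → t=1.530; u2·a0=0.8404·2.540=2.135; a1+a2=1.292 < 2.135 ≤ a1+…+a3=2.540 → R3 fires; A=5 X=2 C=6 D=6
Draw 5: a1=0.696, a2=1.242, a3=0.832, a0=2.770; τ=−ln(0.6519)/2.770=0.154 → t=1.685; u2·a0=0.7963·2.770=2.206; a1+a2=1.938 < 2.206 ≤ a1+…+a3=2.770 → R3 fires; A=5 X=1 C=8 D=8
Draw 6: a1=0.928, a2=1.656, a3=0.416, a0=3.000; τ=−ln(0.8394)/3.000=0.058 → t=1.743; u2·a0=0.9510·3.000=2.853; a1+a2=2.584 < 2.853 ≤ a1+…+a3=3.000 → R3 fires; A=5 X=0 C=10 D=10
Draw 7: a1=1.160, a2=2.070, a3=0.000, a0=3.230; τ=−ln(0.7761)/3.230=0.078 → t=1.822; u2·a0=0.4776·3.230=1.543; a1=1.160 < 1.543 ≤ a1+a2=3.230 → R2 fires; A=5 X=0 C=9 D=11
Draw 8: a1=1.276, a2=1.863, a3=0.000, a0=3.139; τ=−ln(0.9891)/3.139=0.003 → t=1.825; u2·a0=0.2826·3.139=0.887 ≤ a1=1.276 → R1 fires; A=5 X=2 C=9 D=10
Draw 9: a1=1.160, a2=1.863, a3=0.832, a0=3.855; τ=−ln(0.9276)/3.855=0.019 → t=1.845; u2·a0=0.4054·3.855=1.563; a1=1.160 < 1.563 ≤ a1+a2=3.023 → R2 fires; A=5 X=2 C=8 D=11
Draw 10: a1=1.276, a2=1.656, a3=0.832, a0=3.764; τ=−ln(0.7528)/3.764=0.075 → t=1.920; u2·a0=0.4457·3.764=1.678; a1=1.276 < 1.678 ≤ a1+a2=2.932 → R2 fires; A=5 X=2 C=7 D=12
Draw 11: a1=1.392, a2=1.449, a3=0.832, a0=3.673; τ=−ln(0.5073)/3.673=0.185 → t=2.105 > T=2.08: stop.
Read off D at T=2.08: 12

D at T = 12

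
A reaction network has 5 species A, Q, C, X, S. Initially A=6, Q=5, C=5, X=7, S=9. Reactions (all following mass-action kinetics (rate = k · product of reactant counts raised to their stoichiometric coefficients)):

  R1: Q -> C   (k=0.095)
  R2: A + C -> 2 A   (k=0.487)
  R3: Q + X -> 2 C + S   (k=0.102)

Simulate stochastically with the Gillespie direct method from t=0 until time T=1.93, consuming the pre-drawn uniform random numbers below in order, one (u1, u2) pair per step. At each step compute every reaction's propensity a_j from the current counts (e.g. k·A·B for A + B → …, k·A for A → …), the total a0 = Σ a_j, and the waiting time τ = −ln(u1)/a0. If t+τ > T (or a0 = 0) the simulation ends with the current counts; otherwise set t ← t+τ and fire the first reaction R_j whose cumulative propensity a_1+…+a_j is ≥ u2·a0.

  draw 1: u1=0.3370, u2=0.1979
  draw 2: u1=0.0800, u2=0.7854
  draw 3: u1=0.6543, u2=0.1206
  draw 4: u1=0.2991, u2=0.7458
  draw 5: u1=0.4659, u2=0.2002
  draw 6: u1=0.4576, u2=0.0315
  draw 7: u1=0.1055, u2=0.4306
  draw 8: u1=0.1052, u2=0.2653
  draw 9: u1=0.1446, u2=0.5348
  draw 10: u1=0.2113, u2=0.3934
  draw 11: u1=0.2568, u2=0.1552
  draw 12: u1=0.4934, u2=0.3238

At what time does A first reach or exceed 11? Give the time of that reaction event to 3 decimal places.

Threshold first reached at t = 0.405

t=0.000: A=6 Q=5 C=5 X=7 S=9
Draw 1: a1=0.475, a2=14.610, a3=3.570, a0=18.655; τ=−ln(0.3370)/18.655=0.058 → t=0.058; u2·a0=0.1979·18.655=3.692; a1=0.475 < 3.692 ≤ a1+a2=15.085 → R2 fires; A=7 Q=5 C=4 X=7 S=9
Draw 2: a1=0.475, a2=13.636, a3=3.570, a0=17.681; τ=−ln(0.0800)/17.681=0.143 → t=0.201; u2·a0=0.7854·17.681=13.887; a1=0.475 < 13.887 ≤ a1+a2=14.111 → R2 fires; A=8 Q=5 C=3 X=7 S=9
Draw 3: a1=0.475, a2=11.688, a3=3.570, a0=15.733; τ=−ln(0.6543)/15.733=0.027 → t=0.228; u2·a0=0.1206·15.733=1.897; a1=0.475 < 1.897 ≤ a1+a2=12.163 → R2 fires; A=9 Q=5 C=2 X=7 S=9
Draw 4: a1=0.475, a2=8.766, a3=3.570, a0=12.811; τ=−ln(0.2991)/12.811=0.094 → t=0.322; u2·a0=0.7458·12.811=9.554; a1+a2=9.241 < 9.554 ≤ a1+…+a3=12.811 → R3 fires; A=9 Q=4 C=4 X=6 S=10
Draw 5: a1=0.380, a2=17.532, a3=2.448, a0=20.360; τ=−ln(0.4659)/20.360=0.038 → t=0.360; u2·a0=0.2002·20.360=4.076; a1=0.380 < 4.076 ≤ a1+a2=17.912 → R2 fires; A=10 Q=4 C=3 X=6 S=10
Draw 6: a1=0.380, a2=14.610, a3=2.448, a0=17.438; τ=−ln(0.4576)/17.438=0.045 → t=0.405; u2·a0=0.0315·17.438=0.549; a1=0.380 < 0.549 ≤ a1+a2=14.990 → R2 fires; A=11 Q=4 C=2 X=6 S=10
Draw 7: a1=0.380, a2=10.714, a3=2.448, a0=13.542; τ=−ln(0.1055)/13.542=0.166 → t=0.571; u2·a0=0.4306·13.542=5.831; a1=0.380 < 5.831 ≤ a1+a2=11.094 → R2 fires; A=12 Q=4 C=1 X=6 S=10
Draw 8: a1=0.380, a2=5.844, a3=2.448, a0=8.672; τ=−ln(0.1052)/8.672=0.260 → t=0.830; u2·a0=0.2653·8.672=2.301; a1=0.380 < 2.301 ≤ a1+a2=6.224 → R2 fires; A=13 Q=4 C=0 X=6 S=10
Draw 9: a1=0.380, a2=0.000, a3=2.448, a0=2.828; τ=−ln(0.1446)/2.828=0.684 → t=1.514; u2·a0=0.5348·2.828=1.512; a1+a2=0.380 < 1.512 ≤ a1+…+a3=2.828 → R3 fires; A=13 Q=3 C=2 X=5 S=11
Draw 10: a1=0.285, a2=12.662, a3=1.530, a0=14.477; τ=−ln(0.2113)/14.477=0.107 → t=1.622; u2·a0=0.3934·14.477=5.695; a1=0.285 < 5.695 ≤ a1+a2=12.947 → R2 fires; A=14 Q=3 C=1 X=5 S=11
Draw 11: a1=0.285, a2=6.818, a3=1.530, a0=8.633; τ=−ln(0.2568)/8.633=0.157 → t=1.779; u2·a0=0.1552·8.633=1.340; a1=0.285 < 1.340 ≤ a1+a2=7.103 → R2 fires; A=15 Q=3 C=0 X=5 S=11
Draw 12: a1=0.285, a2=0.000, a3=1.530, a0=1.815; τ=−ln(0.4934)/1.815=0.389 → t=2.168 > T=1.93: stop.
A first becomes ≥ 11 when it reaches 11 at the event at t=0.405.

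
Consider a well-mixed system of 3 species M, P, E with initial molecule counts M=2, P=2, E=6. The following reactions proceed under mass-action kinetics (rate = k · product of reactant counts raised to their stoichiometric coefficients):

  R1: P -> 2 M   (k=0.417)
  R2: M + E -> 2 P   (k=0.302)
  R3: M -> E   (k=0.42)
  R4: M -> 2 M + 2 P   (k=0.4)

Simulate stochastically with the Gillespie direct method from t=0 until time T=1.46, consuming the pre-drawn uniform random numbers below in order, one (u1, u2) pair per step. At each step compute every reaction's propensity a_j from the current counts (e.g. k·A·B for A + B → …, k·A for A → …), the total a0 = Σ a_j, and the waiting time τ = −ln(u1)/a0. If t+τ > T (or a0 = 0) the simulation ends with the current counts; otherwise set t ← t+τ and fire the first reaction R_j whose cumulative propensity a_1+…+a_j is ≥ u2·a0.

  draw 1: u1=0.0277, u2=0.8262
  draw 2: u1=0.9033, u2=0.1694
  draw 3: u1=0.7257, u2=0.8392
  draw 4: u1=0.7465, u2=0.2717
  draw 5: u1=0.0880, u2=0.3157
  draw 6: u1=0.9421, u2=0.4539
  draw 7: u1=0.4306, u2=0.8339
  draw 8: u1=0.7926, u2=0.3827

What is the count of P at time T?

P at T = 4

t=0.000: M=2 P=2 E=6
Draw 1: a1=0.834, a2=3.624, a3=0.840, a4=0.800, a0=6.098; τ=−ln(0.0277)/6.098=0.588 → t=0.588; u2·a0=0.8262·6.098=5.038; a1+a2=4.458 < 5.038 ≤ a1+…+a3=5.298 → R3 fires; M=1 P=2 E=7
Draw 2: a1=0.834, a2=2.114, a3=0.420, a4=0.400, a0=3.768; τ=−ln(0.9033)/3.768=0.027 → t=0.615; u2·a0=0.1694·3.768=0.638 ≤ a1=0.834 → R1 fires; M=3 P=1 E=7
Draw 3: a1=0.417, a2=6.342, a3=1.260, a4=1.200, a0=9.219; τ=−ln(0.7257)/9.219=0.035 → t=0.650; u2·a0=0.8392·9.219=7.737; a1+a2=6.759 < 7.737 ≤ a1+…+a3=8.019 → R3 fires; M=2 P=1 E=8
Draw 4: a1=0.417, a2=4.832, a3=0.840, a4=0.800, a0=6.889; τ=−ln(0.7465)/6.889=0.042 → t=0.692; u2·a0=0.2717·6.889=1.872; a1=0.417 < 1.872 ≤ a1+a2=5.249 → R2 fires; M=1 P=3 E=7
Draw 5: a1=1.251, a2=2.114, a3=0.420, a4=0.400, a0=4.185; τ=−ln(0.0880)/4.185=0.581 → t=1.273; u2·a0=0.3157·4.185=1.321; a1=1.251 < 1.321 ≤ a1+a2=3.365 → R2 fires; M=0 P=5 E=6
Draw 6: a1=2.085, a2=0.000, a3=0.000, a4=0.000, a0=2.085; τ=−ln(0.9421)/2.085=0.029 → t=1.302; u2·a0=0.4539·2.085=0.946 ≤ a1=2.085 → R1 fires; M=2 P=4 E=6
Draw 7: a1=1.668, a2=3.624, a3=0.840, a4=0.800, a0=6.932; τ=−ln(0.4306)/6.932=0.122 → t=1.423; u2·a0=0.8339·6.932=5.781; a1+a2=5.292 < 5.781 ≤ a1+…+a3=6.132 → R3 fires; M=1 P=4 E=7
Draw 8: a1=1.668, a2=2.114, a3=0.420, a4=0.400, a0=4.602; τ=−ln(0.7926)/4.602=0.051 → t=1.474 > T=1.46: stop.
Read off P at T=1.46: 4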